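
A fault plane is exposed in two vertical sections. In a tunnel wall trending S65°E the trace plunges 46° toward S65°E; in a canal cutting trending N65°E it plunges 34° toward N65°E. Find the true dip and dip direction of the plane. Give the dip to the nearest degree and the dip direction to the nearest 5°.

true dip 46°, dip direction 115°

Represent each trace as a vector plunging at its apparent dip toward its trend (east-north-up frame): v₁ = (0.630, -0.294, -0.719), v₂ = (0.751, 0.350, -0.559).
n = v₁ × v₂ = (0.416, -0.188, 0.441) (taken with n_z > 0).
True dip = arccos(n_z / |n|) = arccos(0.6946) = 46.0°.
The horizontal component of n points toward azimuth atan2(n_x, n_y) = 114°, the dip direction.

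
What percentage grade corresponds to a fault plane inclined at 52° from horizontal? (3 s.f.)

grade % = 100 × tan 52° = 100 × 1.2799

128%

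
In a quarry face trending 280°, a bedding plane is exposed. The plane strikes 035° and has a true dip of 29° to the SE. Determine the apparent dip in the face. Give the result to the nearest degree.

The strike is 035° and the section trends 280°; the acute angle between them is β = 65°.
tan α = tan 29° × sin 65° = 0.5543 × 0.9063 = 0.5024
apparent dip = arctan 0.5024 = 26.67°

27°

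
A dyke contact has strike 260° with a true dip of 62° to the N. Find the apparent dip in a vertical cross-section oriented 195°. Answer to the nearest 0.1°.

Angle between strike (260°) and section (195°): β = 65°.
tan(apparent dip) = tan 62° · sin 65° = 1.7045
apparent dip = arctan 1.7045 = 59.60°

59.6°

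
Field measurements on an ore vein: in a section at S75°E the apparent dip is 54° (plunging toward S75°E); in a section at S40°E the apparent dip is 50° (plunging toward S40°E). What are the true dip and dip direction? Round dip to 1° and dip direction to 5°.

true dip 54°, dip direction 110°

Each apparent-dip line lies in the plane. As unit vectors (x east, y north, z up), v₁ plunges 54°→S75°E and v₂ plunges 50°→S40°E.
Cross product v₁ × v₂ gives the pole to the plane: n ∝ (0.282, -0.101, 0.217).
True dip = arccos(n_z / |n|) = arccos(0.5865) = 54.1°.
Dip direction = azimuth of (n_x, n_y) = atan2(0.282, -0.101) = 110°.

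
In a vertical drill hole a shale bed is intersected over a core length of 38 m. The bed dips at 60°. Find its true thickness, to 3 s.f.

True thickness t = h · cos(dip) = 38 × cos 60°
t = 38 × 0.5000 = 19.000 m

19.0 m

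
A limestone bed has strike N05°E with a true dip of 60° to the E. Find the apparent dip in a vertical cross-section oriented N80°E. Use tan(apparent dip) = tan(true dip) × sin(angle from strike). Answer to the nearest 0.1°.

Angle between strike (N05°E) and section (N80°E): β = 75°.
tan(apparent dip) = tan 60° · sin 75° = 1.6730
α = arctan(1.6730) = 59.13°

59.1°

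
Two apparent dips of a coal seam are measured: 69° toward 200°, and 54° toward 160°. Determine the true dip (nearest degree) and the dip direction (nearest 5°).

Represent each trace as a vector plunging at its apparent dip toward its trend (east-north-up frame): v₁ = (-0.123, -0.337, -0.934), v₂ = (0.201, -0.552, -0.809).
n = v₁ × v₂ = (-0.243, -0.287, 0.135) (taken with n_z > 0).
Dip δ = arctan(|n_h|/n_z) = arctan(0.376/0.135) = 70.2°.
Dip direction = atan2(-0.243, -0.287) = 220° (azimuth of n's horizontal projection).

true dip 70°, dip direction 220°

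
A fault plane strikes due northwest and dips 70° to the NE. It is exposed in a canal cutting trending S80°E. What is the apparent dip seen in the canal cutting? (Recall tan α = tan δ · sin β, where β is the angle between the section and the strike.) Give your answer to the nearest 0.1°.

57.6°

The section lies 35° from the strike.
tan(apparent dip) = tan 70° · sin 35° = 1.5759
α = arctan(1.5759) = 57.60°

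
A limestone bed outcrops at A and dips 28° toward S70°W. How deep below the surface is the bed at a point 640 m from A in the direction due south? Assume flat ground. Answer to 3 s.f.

The hole lies 70° from the dip direction, so the down-dip offset is 640 × cos 70° = 218.89 m.
Depth = down-dip offset × tan(dip) = 218.89 × tan 28° = 218.89 × 0.5317
Depth = 116.39 m

116 m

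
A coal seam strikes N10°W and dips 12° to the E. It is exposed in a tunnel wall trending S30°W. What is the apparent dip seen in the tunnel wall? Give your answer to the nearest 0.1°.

7.8°

Angle between strike (N10°W) and section (S30°W): β = 40°.
tan α = tan 12° × sin 40° = 0.2126 × 0.6428 = 0.1366
apparent dip = arctan 0.1366 = 7.78°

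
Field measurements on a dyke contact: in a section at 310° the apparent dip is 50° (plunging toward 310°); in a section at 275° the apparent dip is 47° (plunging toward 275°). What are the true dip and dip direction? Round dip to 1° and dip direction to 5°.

The two traces are lines in the plane: v₁ = (sin 310°·cos 50°, cos 310°·cos 50°, −sin 50°), v₂ = (sin 275°·cos 47°, cos 275°·cos 47°, −sin 47°).
Cross product v₁ × v₂ gives the pole to the plane: n ∝ (-0.257, 0.160, 0.251).
Dip δ = arctan(|n_h|/n_z) = arctan(0.303/0.251) = 50.3°.
The horizontal component of n points toward azimuth atan2(n_x, n_y) = 302°, the dip direction.

true dip 50°, dip direction 300°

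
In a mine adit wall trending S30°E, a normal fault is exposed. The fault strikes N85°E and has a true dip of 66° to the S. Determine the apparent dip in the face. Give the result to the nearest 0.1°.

The strike is N85°E and the section trends S30°E; the acute angle between them is β = 65°.
tan α = tan 66° × sin 65° = 2.2460 × 0.9063 = 2.0356
apparent dip = arctan 2.0356 = 63.84°

63.8°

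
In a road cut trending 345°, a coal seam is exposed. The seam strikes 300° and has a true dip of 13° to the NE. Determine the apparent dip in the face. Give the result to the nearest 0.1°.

The strike is 300° and the section trends 345°; the acute angle between them is β = 45°.
tan α = tan 13° × sin 45° = 0.2309 × 0.7071 = 0.1632
apparent dip = arctan 0.1632 = 9.27°

9.3°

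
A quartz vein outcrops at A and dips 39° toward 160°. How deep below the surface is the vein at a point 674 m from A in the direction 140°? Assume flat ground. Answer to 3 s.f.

513 m

The hole lies 20° from the dip direction, so the down-dip offset is 674 × cos 20° = 633.35 m.
Depth = down-dip offset × tan(dip) = 633.35 × tan 39° = 633.35 × 0.8098
Depth = 512.88 m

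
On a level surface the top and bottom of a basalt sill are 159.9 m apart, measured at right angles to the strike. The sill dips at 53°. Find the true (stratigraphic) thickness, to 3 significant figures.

True thickness t = w · sin(dip) = 159.9 × sin 53°
t = 159.9 × 0.7986 = 127.702 m

128 m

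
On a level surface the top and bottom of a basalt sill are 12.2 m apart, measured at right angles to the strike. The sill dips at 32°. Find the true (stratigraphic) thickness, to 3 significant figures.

6.47 m

True thickness t = w · sin(dip) = 12.2 × sin 32°
t = 12.2 × 0.5299 = 6.465 m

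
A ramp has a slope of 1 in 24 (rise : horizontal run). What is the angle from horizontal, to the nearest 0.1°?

tan θ = 1/24 = 0.0417
θ = arctan(0.0417) = 2.39°

2.4°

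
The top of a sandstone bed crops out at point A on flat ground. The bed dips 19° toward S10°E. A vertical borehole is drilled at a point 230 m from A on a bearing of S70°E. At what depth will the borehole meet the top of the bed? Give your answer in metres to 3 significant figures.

The hole lies 60° from the dip direction, so the down-dip offset is 230 × cos 60° = 115.00 m.
Depth = down-dip offset × tan(dip) = 115.00 × tan 19° = 115.00 × 0.3443
Depth = 39.60 m

39.6 m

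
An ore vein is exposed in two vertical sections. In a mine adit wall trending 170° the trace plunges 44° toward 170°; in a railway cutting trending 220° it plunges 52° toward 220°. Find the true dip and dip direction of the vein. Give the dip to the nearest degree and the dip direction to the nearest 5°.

Each apparent-dip line lies in the plane. As unit vectors (x east, y north, z up), v₁ plunges 44°→170° and v₂ plunges 52°→220°.
n = v₁ × v₂ = (-0.231, -0.373, 0.339) (taken with n_z > 0).
tan δ = √(n_x²+n_y²)/n_z = 0.439/0.339, so δ = 52.3°.
Dip direction = azimuth of (n_x, n_y) = atan2(-0.231, -0.373) = 212°.

true dip 52°, dip direction 210°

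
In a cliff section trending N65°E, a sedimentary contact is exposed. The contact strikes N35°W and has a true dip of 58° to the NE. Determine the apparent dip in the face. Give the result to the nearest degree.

The section lies 80° from the strike.
tan α = tan 58° × sin 80° = 1.6003 × 0.9848 = 1.5760
apparent dip = arctan 1.5760 = 57.60°

58°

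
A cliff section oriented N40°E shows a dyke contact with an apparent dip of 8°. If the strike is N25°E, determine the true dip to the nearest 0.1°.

28.5°

The section is 15° from the strike.
tan(true dip) = tan 8° / sin 15° = 0.5430
true dip = arctan 0.5430 = 28.50°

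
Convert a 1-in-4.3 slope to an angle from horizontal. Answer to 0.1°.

tan θ = 1/4.3 = 0.2326
θ = arctan(0.2326) = 13.09°

13.1°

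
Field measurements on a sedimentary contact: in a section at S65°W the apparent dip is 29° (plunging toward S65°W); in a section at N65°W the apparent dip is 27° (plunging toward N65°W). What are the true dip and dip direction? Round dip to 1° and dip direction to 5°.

Represent each trace as a vector plunging at its apparent dip toward its trend (east-north-up frame): v₁ = (-0.793, -0.370, -0.485), v₂ = (-0.808, 0.377, -0.454).
n = v₁ × v₂ = (-0.350, -0.032, 0.597) (taken with n_z > 0).
Dip δ = arctan(|n_h|/n_z) = arctan(0.352/0.597) = 30.5°.
The horizontal component of n points toward azimuth atan2(n_x, n_y) = 265°, the dip direction.

true dip 31°, dip direction 265°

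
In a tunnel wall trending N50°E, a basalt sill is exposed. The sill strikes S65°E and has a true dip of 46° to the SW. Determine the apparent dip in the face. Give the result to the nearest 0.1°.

43.2°

The section lies 65° from the strike.
tan α = tan 46° × sin 65° = 1.0355 × 0.9063 = 0.9385
α = arctan(0.9385) = 43.18°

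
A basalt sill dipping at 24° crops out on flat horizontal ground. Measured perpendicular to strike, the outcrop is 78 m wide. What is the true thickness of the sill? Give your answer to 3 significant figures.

31.7 m

True thickness t = w · sin(dip) = 78 × sin 24°
t = 78 × 0.4067 = 31.725 m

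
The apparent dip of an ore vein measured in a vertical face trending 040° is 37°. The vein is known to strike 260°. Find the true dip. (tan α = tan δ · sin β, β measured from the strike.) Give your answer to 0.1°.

β = acute angle between strike 260° and section 040° = 40°.
tan δ = tan α / sin β = tan 37° / sin 40° = 0.7536 / 0.6428 = 1.1723
true dip = arctan 1.1723 = 49.54°

49.5°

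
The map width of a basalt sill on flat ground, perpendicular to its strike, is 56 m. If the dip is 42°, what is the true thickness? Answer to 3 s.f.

37.5 m

True thickness t = w · sin(dip) = 56 × sin 42°
t = 56 × 0.6691 = 37.471 m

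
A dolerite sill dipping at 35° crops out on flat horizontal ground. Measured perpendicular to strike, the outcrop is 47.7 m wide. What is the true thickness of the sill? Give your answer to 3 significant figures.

True thickness t = w · sin(dip) = 47.7 × sin 35°
t = 47.7 × 0.5736 = 27.360 m

27.4 m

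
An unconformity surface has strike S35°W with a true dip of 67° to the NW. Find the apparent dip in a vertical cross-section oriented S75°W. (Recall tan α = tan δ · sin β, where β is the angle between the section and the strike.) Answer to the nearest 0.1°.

The strike is S35°W and the section trends S75°W; the acute angle between them is β = 40°.
tan(apparent dip) = tan 67° · sin 40° = 1.5143
apparent dip = arctan 1.5143 = 56.56°

56.6°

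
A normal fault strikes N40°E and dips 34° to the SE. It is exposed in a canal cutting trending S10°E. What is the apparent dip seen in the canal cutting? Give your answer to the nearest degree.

27°

The section lies 50° from the strike.
tan α = tan 34° × sin 50° = 0.6745 × 0.7660 = 0.5167
α = arctan(0.5167) = 27.33°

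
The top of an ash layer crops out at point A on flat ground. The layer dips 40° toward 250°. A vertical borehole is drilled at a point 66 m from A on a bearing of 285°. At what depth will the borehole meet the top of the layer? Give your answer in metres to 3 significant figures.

45.4 m

The hole lies 35° from the dip direction, so the down-dip offset is 66 × cos 35° = 54.06 m.
Depth = down-dip offset × tan(dip) = 54.06 × tan 40° = 54.06 × 0.8391
Depth = 45.37 m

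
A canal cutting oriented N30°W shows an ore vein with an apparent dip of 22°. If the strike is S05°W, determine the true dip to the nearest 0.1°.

β = acute angle between strike S05°W and section N30°W = 35°.
tan(true dip) = tan 22° / sin 35° = 0.7044
true dip = arctan 0.7044 = 35.16°

35.2°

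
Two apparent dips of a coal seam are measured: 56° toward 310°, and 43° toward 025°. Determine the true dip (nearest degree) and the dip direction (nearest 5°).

true dip 58°, dip direction 330°

Represent each trace as a vector plunging at its apparent dip toward its trend (east-north-up frame): v₁ = (-0.428, 0.359, -0.829), v₂ = (0.309, 0.663, -0.682).
The plane normal is n = v₁ × v₂ ∝ (-0.304, 0.548, 0.395).
tan δ = √(n_x²+n_y²)/n_z = 0.627/0.395, so δ = 57.8°.
Dip direction = atan2(-0.304, 0.548) = 331° (azimuth of n's horizontal projection).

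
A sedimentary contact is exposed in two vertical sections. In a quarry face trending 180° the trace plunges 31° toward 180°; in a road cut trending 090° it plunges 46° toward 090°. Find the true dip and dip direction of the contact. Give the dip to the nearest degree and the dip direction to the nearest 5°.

true dip 50°, dip direction 120°

Represent each trace as a vector plunging at its apparent dip toward its trend (east-north-up frame): v₁ = (0.000, -0.857, -0.515), v₂ = (0.695, 0.000, -0.719).
Cross product v₁ × v₂ gives the pole to the plane: n ∝ (0.617, -0.358, 0.595).
tan δ = √(n_x²+n_y²)/n_z = 0.713/0.595, so δ = 50.1°.
Dip direction = azimuth of (n_x, n_y) = atan2(0.617, -0.358) = 120°.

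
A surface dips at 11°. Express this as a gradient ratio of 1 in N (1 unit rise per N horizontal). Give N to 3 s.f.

1 in 5.14

1 : N means tan θ = 1/N, so N = 1/tan 11° = 1/0.1944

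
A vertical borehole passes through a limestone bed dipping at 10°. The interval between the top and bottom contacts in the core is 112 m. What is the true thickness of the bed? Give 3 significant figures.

True thickness t = h · cos(dip) = 112 × cos 10°
t = 112 × 0.9848 = 110.298 m

110 m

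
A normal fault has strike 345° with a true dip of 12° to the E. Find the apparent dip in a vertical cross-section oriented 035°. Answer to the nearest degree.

9°

The strike is 345° and the section trends 035°; the acute angle between them is β = 50°.
tan(apparent dip) = tan 12° · sin 50° = 0.1628
α = arctan(0.1628) = 9.25°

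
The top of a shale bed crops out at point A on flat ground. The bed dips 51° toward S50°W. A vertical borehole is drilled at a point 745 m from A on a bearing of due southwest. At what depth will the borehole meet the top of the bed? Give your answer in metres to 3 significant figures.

The hole lies 5° from the dip direction, so the down-dip offset is 745 × cos 5° = 742.17 m.
Depth = down-dip offset × tan(dip) = 742.17 × tan 51° = 742.17 × 1.2349
Depth = 916.50 m

916 m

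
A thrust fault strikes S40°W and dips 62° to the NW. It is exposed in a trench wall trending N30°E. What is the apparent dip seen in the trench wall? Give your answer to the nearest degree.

18°

The section lies 10° from the strike.
tan(apparent dip) = tan 62° · sin 10° = 0.3266
α = arctan(0.3266) = 18.09°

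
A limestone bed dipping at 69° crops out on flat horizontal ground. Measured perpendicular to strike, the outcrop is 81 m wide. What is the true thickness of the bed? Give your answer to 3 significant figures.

True thickness t = w · sin(dip) = 81 × sin 69°
t = 81 × 0.9336 = 75.620 m

75.6 m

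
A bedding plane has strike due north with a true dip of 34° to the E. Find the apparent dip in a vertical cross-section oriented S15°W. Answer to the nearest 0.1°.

Angle between strike (due north) and section (S15°W): β = 15°.
tan(apparent dip) = tan 34° · sin 15° = 0.1746
α = arctan(0.1746) = 9.90°

9.9°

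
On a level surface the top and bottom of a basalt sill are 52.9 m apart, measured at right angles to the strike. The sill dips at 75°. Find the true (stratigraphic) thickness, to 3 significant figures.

True thickness t = w · sin(dip) = 52.9 × sin 75°
t = 52.9 × 0.9659 = 51.097 m

51.1 m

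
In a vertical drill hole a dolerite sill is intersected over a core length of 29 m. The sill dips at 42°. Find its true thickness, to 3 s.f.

True thickness t = h · cos(dip) = 29 × cos 42°
t = 29 × 0.7431 = 21.551 m

21.6 m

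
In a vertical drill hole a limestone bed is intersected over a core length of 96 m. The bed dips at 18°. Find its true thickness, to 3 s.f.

True thickness t = h · cos(dip) = 96 × cos 18°
t = 96 × 0.9511 = 91.301 m

91.3 m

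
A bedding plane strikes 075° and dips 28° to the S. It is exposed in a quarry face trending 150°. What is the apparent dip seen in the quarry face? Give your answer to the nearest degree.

27°

The section lies 75° from the strike.
tan α = tan 28° × sin 75° = 0.5317 × 0.9659 = 0.5136
α = arctan(0.5136) = 27.18°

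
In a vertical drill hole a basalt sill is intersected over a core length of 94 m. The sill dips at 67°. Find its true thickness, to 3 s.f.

True thickness t = h · cos(dip) = 94 × cos 67°
t = 94 × 0.3907 = 36.729 m

36.7 m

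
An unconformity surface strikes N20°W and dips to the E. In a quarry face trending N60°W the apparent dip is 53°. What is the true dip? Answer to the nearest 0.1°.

64.2°

The section is 40° from the strike.
tan(true dip) = tan 53° / sin 40° = 2.0645
true dip = arctan 2.0645 = 64.16°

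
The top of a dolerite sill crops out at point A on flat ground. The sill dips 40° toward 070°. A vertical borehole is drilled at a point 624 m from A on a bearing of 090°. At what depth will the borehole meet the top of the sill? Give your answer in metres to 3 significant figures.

492 m

The hole lies 20° from the dip direction, so the down-dip offset is 624 × cos 20° = 586.37 m.
Depth = down-dip offset × tan(dip) = 586.37 × tan 40° = 586.37 × 0.8391
Depth = 492.02 m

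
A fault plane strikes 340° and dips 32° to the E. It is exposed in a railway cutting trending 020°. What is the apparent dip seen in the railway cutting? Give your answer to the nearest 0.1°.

The strike is 340° and the section trends 020°; the acute angle between them is β = 40°.
tan(apparent dip) = tan 32° · sin 40° = 0.4017
α = arctan(0.4017) = 21.88°

21.9°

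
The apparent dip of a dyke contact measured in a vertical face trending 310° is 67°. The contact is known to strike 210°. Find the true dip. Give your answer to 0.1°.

β = acute angle between strike 210° and section 310° = 80°.
tan δ = tan α / sin β = tan 67° / sin 80° = 2.3559 / 0.9848 = 2.3922
true dip = arctan 2.3922 = 67.31°

67.3°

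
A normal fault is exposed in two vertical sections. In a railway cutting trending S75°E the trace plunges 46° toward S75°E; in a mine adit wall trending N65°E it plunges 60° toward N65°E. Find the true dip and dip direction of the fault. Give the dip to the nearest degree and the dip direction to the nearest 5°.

true dip 61°, dip direction 050°

Each apparent-dip line lies in the plane. As unit vectors (x east, y north, z up), v₁ plunges 46°→S75°E and v₂ plunges 60°→N65°E.
Cross product v₁ × v₂ gives the pole to the plane: n ∝ (0.308, 0.255, 0.223).
True dip = arccos(n_z / |n|) = arccos(0.4876) = 60.8°.
The horizontal component of n points toward azimuth atan2(n_x, n_y) = 50°, the dip direction.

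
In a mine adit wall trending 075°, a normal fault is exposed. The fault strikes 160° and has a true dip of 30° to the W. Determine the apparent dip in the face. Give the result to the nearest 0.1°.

The section lies 85° from the strike.
tan(apparent dip) = tan 30° · sin 85° = 0.5752
apparent dip = arctan 0.5752 = 29.91°

29.9°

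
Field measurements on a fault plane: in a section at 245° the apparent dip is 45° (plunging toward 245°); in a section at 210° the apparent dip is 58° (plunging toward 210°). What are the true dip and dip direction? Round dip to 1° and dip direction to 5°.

true dip 59°, dip direction 190°

Represent each trace as a vector plunging at its apparent dip toward its trend (east-north-up frame): v₁ = (-0.641, -0.299, -0.707), v₂ = (-0.265, -0.459, -0.848).
n = v₁ × v₂ = (-0.071, -0.356, 0.215) (taken with n_z > 0).
Dip δ = arctan(|n_h|/n_z) = arctan(0.363/0.215) = 59.4°.
The horizontal component of n points toward azimuth atan2(n_x, n_y) = 191°, the dip direction.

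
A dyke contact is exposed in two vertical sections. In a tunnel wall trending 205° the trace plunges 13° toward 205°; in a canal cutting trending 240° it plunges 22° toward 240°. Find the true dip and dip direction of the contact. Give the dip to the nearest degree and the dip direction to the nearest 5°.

The two traces are lines in the plane: v₁ = (sin 205°·cos 13°, cos 205°·cos 13°, −sin 13°), v₂ = (sin 240°·cos 22°, cos 240°·cos 22°, −sin 22°).
n = v₁ × v₂ = (-0.227, -0.026, 0.518) (taken with n_z > 0).
Dip δ = arctan(|n_h|/n_z) = arctan(0.228/0.518) = 23.8°.
The horizontal component of n points toward azimuth atan2(n_x, n_y) = 263°, the dip direction.

true dip 24°, dip direction 265°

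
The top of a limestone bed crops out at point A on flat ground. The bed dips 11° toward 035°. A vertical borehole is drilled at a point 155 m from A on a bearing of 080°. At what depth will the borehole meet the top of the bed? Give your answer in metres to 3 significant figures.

The hole lies 45° from the dip direction, so the down-dip offset is 155 × cos 45° = 109.60 m.
Depth = down-dip offset × tan(dip) = 109.60 × tan 11° = 109.60 × 0.1944
Depth = 21.30 m

21.3 m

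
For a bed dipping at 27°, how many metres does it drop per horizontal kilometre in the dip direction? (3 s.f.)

drop per km = 1000 × tan 27° = 1000 × 0.5095

510 m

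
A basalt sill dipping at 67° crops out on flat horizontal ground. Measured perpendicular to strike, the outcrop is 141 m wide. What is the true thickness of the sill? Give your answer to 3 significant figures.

130 m

True thickness t = w · sin(dip) = 141 × sin 67°
t = 141 × 0.9205 = 129.791 m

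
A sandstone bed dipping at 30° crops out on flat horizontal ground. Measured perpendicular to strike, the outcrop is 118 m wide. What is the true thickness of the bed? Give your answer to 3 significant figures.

59.0 m

True thickness t = w · sin(dip) = 118 × sin 30°
t = 118 × 0.5000 = 59.000 m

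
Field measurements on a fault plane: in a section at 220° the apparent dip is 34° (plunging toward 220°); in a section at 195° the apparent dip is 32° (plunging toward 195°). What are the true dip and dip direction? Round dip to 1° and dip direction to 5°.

Represent each trace as a vector plunging at its apparent dip toward its trend (east-north-up frame): v₁ = (-0.533, -0.635, -0.559), v₂ = (-0.219, -0.819, -0.530).
n = v₁ × v₂ = (-0.122, -0.160, 0.297) (taken with n_z > 0).
tan δ = √(n_x²+n_y²)/n_z = 0.201/0.297, so δ = 34.0°.
Dip direction = atan2(-0.122, -0.160) = 217° (azimuth of n's horizontal projection).

true dip 34°, dip direction 215°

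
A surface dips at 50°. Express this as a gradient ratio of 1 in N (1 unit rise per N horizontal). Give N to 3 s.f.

1 : N means tan θ = 1/N, so N = 1/tan 50° = 1/1.1918

1 in 0.839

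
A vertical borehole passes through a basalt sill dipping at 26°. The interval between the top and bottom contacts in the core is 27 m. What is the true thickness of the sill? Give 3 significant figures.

True thickness t = h · cos(dip) = 27 × cos 26°
t = 27 × 0.8988 = 24.267 m

24.3 m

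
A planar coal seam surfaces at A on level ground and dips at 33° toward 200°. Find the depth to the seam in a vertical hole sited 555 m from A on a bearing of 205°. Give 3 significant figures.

359 m

The hole lies 5° from the dip direction, so the down-dip offset is 555 × cos 5° = 552.89 m.
Depth = down-dip offset × tan(dip) = 552.89 × tan 33° = 552.89 × 0.6494
Depth = 359.05 m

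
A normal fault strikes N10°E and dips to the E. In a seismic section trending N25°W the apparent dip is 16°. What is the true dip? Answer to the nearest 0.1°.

26.6°

β = acute angle between strike N10°E and section N25°W = 35°.
tan(true dip) = tan 16° / sin 35° = 0.4999
true dip = arctan 0.4999 = 26.56°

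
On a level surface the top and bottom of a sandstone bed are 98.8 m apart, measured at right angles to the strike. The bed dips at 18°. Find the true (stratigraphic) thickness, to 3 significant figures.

True thickness t = w · sin(dip) = 98.8 × sin 18°
t = 98.8 × 0.3090 = 30.531 m

30.5 m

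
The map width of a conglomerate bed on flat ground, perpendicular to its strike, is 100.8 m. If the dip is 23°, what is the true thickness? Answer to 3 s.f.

True thickness t = w · sin(dip) = 100.8 × sin 23°
t = 100.8 × 0.3907 = 39.386 m

39.4 m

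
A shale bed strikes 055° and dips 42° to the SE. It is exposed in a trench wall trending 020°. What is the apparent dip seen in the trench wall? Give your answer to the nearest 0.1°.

27.3°

The strike is 055° and the section trends 020°; the acute angle between them is β = 35°.
tan(apparent dip) = tan 42° · sin 35° = 0.5165
α = arctan(0.5165) = 27.31°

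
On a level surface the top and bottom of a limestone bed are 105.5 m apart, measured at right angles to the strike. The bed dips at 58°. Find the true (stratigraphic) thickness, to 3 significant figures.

89.5 m

True thickness t = w · sin(dip) = 105.5 × sin 58°
t = 105.5 × 0.8480 = 89.469 m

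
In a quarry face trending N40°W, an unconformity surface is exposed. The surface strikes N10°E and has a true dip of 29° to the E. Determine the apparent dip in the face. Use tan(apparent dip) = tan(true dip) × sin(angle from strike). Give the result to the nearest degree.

Angle between strike (N10°E) and section (N40°W): β = 50°.
tan α = tan 29° × sin 50° = 0.5543 × 0.7660 = 0.4246
α = arctan(0.4246) = 23.01°

23°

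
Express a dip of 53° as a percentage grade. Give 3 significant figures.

133%

grade % = 100 × tan 53° = 100 × 1.3270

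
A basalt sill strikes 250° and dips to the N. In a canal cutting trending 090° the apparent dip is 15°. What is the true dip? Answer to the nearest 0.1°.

38.1°

β = acute angle between strike 250° and section 090° = 20°.
tan δ = tan α / sin β = tan 15° / sin 20° = 0.2679 / 0.3420 = 0.7834
δ = arctan(0.7834) = 38.08°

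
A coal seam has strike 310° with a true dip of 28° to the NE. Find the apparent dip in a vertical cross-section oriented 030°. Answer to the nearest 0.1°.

27.6°

The strike is 310° and the section trends 030°; the acute angle between them is β = 80°.
tan α = tan 28° × sin 80° = 0.5317 × 0.9848 = 0.5236
α = arctan(0.5236) = 27.64°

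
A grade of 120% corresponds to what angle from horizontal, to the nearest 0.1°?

tan θ = 120/100 = 1.2000
θ = arctan(1.2000) = 50.19°

50.2°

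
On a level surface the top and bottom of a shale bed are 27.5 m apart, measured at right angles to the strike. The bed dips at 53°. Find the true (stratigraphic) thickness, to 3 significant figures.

22.0 m

True thickness t = w · sin(dip) = 27.5 × sin 53°
t = 27.5 × 0.7986 = 21.962 m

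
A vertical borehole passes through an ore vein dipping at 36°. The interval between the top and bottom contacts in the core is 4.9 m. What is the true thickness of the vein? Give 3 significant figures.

True thickness t = h · cos(dip) = 4.9 × cos 36°
t = 4.9 × 0.8090 = 3.964 m

3.96 m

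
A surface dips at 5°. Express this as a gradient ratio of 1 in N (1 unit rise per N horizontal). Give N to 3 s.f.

1 : N means tan θ = 1/N, so N = 1/tan 5° = 1/0.0875

1 in 11.4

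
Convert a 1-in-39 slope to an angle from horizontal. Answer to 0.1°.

tan θ = 1/39 = 0.0256
θ = arctan(0.0256) = 1.47°

1.5°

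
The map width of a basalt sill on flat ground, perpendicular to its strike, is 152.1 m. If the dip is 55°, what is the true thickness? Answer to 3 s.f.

True thickness t = w · sin(dip) = 152.1 × sin 55°
t = 152.1 × 0.8192 = 124.593 m

125 m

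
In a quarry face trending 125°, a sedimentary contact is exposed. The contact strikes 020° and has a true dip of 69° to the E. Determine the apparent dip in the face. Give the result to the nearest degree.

The strike is 020° and the section trends 125°; the acute angle between them is β = 75°.
tan(apparent dip) = tan 69° · sin 75° = 2.5163
α = arctan(2.5163) = 68.33°

68°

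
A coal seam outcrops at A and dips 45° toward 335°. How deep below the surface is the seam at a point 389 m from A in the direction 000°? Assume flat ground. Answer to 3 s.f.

The hole lies 25° from the dip direction, so the down-dip offset is 389 × cos 25° = 352.55 m.
Depth = down-dip offset × tan(dip) = 352.55 × tan 45° = 352.55 × 1.0000
Depth = 352.55 m

353 m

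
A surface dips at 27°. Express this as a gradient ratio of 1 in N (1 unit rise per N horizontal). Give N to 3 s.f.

1 in 1.96

1 : N means tan θ = 1/N, so N = 1/tan 27° = 1/0.5095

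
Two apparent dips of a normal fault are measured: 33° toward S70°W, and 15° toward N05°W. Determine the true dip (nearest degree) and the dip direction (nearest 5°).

Each apparent-dip line lies in the plane. As unit vectors (x east, y north, z up), v₁ plunges 33°→S70°W and v₂ plunges 15°→N05°W.
The plane normal is n = v₁ × v₂ ∝ (-0.598, 0.158, 0.782).
tan δ = √(n_x²+n_y²)/n_z = 0.619/0.782, so δ = 38.3°.
Dip direction = atan2(-0.598, 0.158) = 285° (azimuth of n's horizontal projection).

true dip 38°, dip direction 285°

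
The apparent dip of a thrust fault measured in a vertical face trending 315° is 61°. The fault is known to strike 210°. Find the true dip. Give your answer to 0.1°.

61.8°

The section is 75° from the strike.
tan δ = tan α / sin β = tan 61° / sin 75° = 1.8040 / 0.9659 = 1.8677
true dip = arctan 1.8677 = 61.83°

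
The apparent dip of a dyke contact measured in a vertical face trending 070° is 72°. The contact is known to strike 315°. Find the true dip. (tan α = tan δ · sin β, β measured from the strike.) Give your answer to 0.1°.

β = acute angle between strike 315° and section 070° = 65°.
tan(true dip) = tan 72° / sin 65° = 3.3958
δ = arctan(3.3958) = 73.59°

73.6°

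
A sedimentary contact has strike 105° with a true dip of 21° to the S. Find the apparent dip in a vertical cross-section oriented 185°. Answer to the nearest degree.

21°

Angle between strike (105°) and section (185°): β = 80°.
tan(apparent dip) = tan 21° · sin 80° = 0.3780
apparent dip = arctan 0.3780 = 20.71°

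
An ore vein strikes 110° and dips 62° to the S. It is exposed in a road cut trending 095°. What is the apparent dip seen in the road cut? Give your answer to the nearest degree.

The section lies 15° from the strike.
tan(apparent dip) = tan 62° · sin 15° = 0.4868
α = arctan(0.4868) = 25.96°

26°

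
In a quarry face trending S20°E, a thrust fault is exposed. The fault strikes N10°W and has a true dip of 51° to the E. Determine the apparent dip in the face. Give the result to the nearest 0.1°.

Angle between strike (N10°W) and section (S20°E): β = 10°.
tan(apparent dip) = tan 51° · sin 10° = 0.2144
α = arctan(0.2144) = 12.10°

12.1°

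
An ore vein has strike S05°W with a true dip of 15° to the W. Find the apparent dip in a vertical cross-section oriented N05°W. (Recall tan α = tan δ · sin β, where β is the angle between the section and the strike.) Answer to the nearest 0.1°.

Angle between strike (S05°W) and section (N05°W): β = 10°.
tan(apparent dip) = tan 15° · sin 10° = 0.0465
apparent dip = arctan 0.0465 = 2.66°

2.7°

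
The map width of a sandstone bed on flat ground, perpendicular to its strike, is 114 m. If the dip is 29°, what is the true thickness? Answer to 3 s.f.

55.3 m

True thickness t = w · sin(dip) = 114 × sin 29°
t = 114 × 0.4848 = 55.268 m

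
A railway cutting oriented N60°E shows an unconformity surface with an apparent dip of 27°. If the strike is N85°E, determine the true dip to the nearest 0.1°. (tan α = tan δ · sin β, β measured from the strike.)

The section is 25° from the strike.
tan(true dip) = tan 27° / sin 25° = 1.2056
δ = arctan(1.2056) = 50.33°

50.3°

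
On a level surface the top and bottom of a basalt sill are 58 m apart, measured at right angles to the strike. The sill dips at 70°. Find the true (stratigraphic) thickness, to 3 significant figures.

54.5 m

True thickness t = w · sin(dip) = 58 × sin 70°
t = 58 × 0.9397 = 54.502 m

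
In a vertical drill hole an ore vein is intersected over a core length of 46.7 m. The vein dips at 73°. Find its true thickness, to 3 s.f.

True thickness t = h · cos(dip) = 46.7 × cos 73°
t = 46.7 × 0.2924 = 13.654 m

13.7 m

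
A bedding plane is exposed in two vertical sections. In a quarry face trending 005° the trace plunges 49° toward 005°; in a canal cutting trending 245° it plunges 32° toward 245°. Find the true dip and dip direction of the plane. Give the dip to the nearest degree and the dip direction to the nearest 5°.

true dip 61°, dip direction 315°

Represent each trace as a vector plunging at its apparent dip toward its trend (east-north-up frame): v₁ = (0.057, 0.654, -0.755), v₂ = (-0.769, -0.358, -0.530).
Cross product v₁ × v₂ gives the pole to the plane: n ∝ (-0.617, 0.610, 0.482).
Dip δ = arctan(|n_h|/n_z) = arctan(0.868/0.482) = 61.0°.
Dip direction = atan2(-0.617, 0.610) = 315° (azimuth of n's horizontal projection).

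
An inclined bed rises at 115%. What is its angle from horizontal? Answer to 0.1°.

tan θ = 115/100 = 1.1500
θ = arctan(1.1500) = 48.99°

49.0°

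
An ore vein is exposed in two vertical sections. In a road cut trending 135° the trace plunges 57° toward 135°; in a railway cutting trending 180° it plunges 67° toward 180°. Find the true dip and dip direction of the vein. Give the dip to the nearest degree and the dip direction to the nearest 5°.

Represent each trace as a vector plunging at its apparent dip toward its trend (east-north-up frame): v₁ = (0.385, -0.385, -0.839), v₂ = (0.000, -0.391, -0.921).
n = v₁ × v₂ = (-0.027, -0.355, 0.150) (taken with n_z > 0).
Dip δ = arctan(|n_h|/n_z) = arctan(0.356/0.150) = 67.1°.
Dip direction = azimuth of (n_x, n_y) = atan2(-0.027, -0.355) = 184°.

true dip 67°, dip direction 185°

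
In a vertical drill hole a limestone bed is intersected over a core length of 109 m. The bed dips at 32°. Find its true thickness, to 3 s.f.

True thickness t = h · cos(dip) = 109 × cos 32°
t = 109 × 0.8480 = 92.437 m

92.4 m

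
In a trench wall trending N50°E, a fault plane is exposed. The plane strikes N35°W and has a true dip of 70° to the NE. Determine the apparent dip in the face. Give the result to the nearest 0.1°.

Angle between strike (N35°W) and section (N50°E): β = 85°.
tan(apparent dip) = tan 70° · sin 85° = 2.7370
apparent dip = arctan 2.7370 = 69.93°

69.9°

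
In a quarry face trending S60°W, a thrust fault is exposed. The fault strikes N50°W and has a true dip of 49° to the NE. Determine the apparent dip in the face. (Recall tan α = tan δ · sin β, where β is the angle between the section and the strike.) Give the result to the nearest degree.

The strike is N50°W and the section trends S60°W; the acute angle between them is β = 70°.
tan(apparent dip) = tan 49° · sin 70° = 1.0810
apparent dip = arctan 1.0810 = 47.23°

47°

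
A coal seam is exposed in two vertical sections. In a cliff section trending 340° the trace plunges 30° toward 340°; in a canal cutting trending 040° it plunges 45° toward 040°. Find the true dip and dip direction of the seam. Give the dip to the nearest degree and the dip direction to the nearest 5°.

Represent each trace as a vector plunging at its apparent dip toward its trend (east-north-up frame): v₁ = (-0.296, 0.814, -0.500), v₂ = (0.455, 0.542, -0.707).
n = v₁ × v₂ = (0.305, 0.437, 0.530) (taken with n_z > 0).
True dip = arccos(n_z / |n|) = arccos(0.7057) = 45.1°.
The horizontal component of n points toward azimuth atan2(n_x, n_y) = 35°, the dip direction.

true dip 45°, dip direction 035°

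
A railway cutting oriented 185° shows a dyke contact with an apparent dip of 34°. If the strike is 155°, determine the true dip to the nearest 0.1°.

β = acute angle between strike 155° and section 185° = 30°.
tan(true dip) = tan 34° / sin 30° = 1.3490
true dip = arctan 1.3490 = 53.45°

53.5°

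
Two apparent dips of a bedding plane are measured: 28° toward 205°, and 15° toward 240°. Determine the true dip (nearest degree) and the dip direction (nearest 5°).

true dip 31°, dip direction 175°

The two traces are lines in the plane: v₁ = (sin 205°·cos 28°, cos 205°·cos 28°, −sin 28°), v₂ = (sin 240°·cos 15°, cos 240°·cos 15°, −sin 15°).
n = v₁ × v₂ = (0.020, -0.296, 0.489) (taken with n_z > 0).
True dip = arccos(n_z / |n|) = arccos(0.8550) = 31.2°.
Dip direction = atan2(0.020, -0.296) = 176° (azimuth of n's horizontal projection).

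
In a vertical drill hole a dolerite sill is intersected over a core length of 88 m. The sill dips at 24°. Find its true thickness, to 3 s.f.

80.4 m

True thickness t = h · cos(dip) = 88 × cos 24°
t = 88 × 0.9135 = 80.392 m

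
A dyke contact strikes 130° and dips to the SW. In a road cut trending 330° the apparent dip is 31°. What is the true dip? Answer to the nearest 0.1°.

The section is 20° from the strike.
tan(true dip) = tan 31° / sin 20° = 1.7568
true dip = arctan 1.7568 = 60.35°

60.4°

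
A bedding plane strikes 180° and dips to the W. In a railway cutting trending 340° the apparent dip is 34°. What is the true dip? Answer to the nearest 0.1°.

The section is 20° from the strike.
tan δ = tan α / sin β = tan 34° / sin 20° = 0.6745 / 0.3420 = 1.9721
δ = arctan(1.9721) = 63.11°

63.1°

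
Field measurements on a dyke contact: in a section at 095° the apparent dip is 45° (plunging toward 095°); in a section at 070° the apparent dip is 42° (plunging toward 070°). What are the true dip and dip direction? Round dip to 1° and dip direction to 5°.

The two traces are lines in the plane: v₁ = (sin 95°·cos 45°, cos 95°·cos 45°, −sin 45°), v₂ = (sin 70°·cos 42°, cos 70°·cos 42°, −sin 42°).
Cross product v₁ × v₂ gives the pole to the plane: n ∝ (0.221, -0.022, 0.222).
Dip δ = arctan(|n_h|/n_z) = arctan(0.222/0.222) = 45.0°.
Dip direction = atan2(0.221, -0.022) = 96° (azimuth of n's horizontal projection).

true dip 45°, dip direction 095°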